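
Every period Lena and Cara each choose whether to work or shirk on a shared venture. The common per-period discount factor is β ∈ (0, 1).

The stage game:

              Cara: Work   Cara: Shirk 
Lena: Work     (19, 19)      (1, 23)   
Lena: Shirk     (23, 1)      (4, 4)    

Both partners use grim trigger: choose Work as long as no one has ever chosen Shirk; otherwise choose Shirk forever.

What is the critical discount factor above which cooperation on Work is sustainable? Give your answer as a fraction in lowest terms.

Under grim trigger the critical discount factor is (T−C)/(T−P) with T = 23, C = 19, P = 4.
β* = (23−19)/(23−4) = 4/19.

4/19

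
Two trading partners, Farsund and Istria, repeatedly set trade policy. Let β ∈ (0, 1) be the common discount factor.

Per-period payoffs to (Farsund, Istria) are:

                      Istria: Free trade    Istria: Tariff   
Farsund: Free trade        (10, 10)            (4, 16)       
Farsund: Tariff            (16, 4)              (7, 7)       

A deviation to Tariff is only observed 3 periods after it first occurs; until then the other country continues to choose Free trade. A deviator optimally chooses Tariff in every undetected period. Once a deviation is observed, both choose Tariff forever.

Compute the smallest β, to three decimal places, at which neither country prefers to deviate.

A deviator earns 16 for 3 periods, then 7 forever; cooperating earns 10 forever. Multiplying the IC by (1−β):
10 ≥ 16(1−β^3) + 7β^3, so 9·β^3 ≥ 6 and β^3 ≥ 2/3.
β ≥ (2/3)^(1/3) ≈ 0.874.

0.874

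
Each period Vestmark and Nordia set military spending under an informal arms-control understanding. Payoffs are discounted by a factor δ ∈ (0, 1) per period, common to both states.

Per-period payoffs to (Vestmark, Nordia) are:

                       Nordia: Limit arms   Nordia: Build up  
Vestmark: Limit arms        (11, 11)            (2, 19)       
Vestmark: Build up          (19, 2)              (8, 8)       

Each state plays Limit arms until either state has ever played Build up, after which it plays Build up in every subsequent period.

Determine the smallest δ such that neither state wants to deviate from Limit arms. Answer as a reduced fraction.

8/11

11/(1−δ) ≥ 19 + 8δ/(1−δ)
11 ≥ 19 − 11δ
δ ≥ 8/11.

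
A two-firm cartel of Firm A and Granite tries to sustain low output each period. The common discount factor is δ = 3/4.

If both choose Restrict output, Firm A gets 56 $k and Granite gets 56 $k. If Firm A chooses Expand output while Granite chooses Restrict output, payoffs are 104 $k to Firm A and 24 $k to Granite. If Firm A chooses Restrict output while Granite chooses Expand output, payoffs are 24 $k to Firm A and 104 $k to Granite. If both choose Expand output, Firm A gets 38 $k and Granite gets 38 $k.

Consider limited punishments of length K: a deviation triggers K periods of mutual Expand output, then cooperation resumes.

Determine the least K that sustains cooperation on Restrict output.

8

Need Σ_{k=1}^{K} δ^k ≥ (104−56)/(56−38) = 2.6667 at δ = 3/4.
At K = 7 the sum is 2.5995 < 2.6667; at K = 8 it is 2.6997 ≥ 2.6667.
So the minimum punishment length is K = 8.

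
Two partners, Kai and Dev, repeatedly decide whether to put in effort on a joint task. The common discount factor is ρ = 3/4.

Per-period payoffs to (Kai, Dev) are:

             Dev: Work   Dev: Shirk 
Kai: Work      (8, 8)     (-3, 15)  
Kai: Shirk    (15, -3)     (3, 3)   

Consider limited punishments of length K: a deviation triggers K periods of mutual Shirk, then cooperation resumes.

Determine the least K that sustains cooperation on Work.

3

IC: ρ(1−ρ^K)/(1−ρ) ≥ (15−8)/(8−3) = 7/5.
With ρ = 3/4: need 1 − ρ^K ≥ 7/5·(1−3/4)/(3/4), i.e. ρ^K ≤ 0.5333.
Since (3/4)^2 = 0.5625 and (3/4)^3 = 0.4219, the smallest such K is 3.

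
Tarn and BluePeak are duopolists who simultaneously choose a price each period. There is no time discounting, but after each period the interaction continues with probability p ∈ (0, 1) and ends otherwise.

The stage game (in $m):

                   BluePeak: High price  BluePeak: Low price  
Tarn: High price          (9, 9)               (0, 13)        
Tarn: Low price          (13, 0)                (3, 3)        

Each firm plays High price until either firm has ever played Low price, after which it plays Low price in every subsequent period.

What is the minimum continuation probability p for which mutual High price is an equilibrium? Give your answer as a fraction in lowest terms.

2/5

With no time discounting, the continuation probability p plays the role of the discount factor.
Grim-trigger IC: 9/(1−p) ≥ 13 + 3p/(1−p) ⇒ p ≥ (13−9)/(13−3) = 2/5.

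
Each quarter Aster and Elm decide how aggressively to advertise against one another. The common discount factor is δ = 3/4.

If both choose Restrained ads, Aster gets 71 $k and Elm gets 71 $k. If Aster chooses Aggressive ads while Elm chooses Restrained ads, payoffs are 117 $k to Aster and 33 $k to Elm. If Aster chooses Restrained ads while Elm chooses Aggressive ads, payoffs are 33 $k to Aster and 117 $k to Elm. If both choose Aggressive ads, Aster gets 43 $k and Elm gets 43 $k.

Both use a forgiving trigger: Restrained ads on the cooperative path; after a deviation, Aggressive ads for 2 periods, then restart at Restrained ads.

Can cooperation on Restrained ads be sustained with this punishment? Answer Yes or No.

Comparing payoff streams over the 3 periods until play realigns: cooperate → 71(1+δ+…+δ^2); deviate → 117 + 43(δ+…+δ^2).
Cooperation is sustained iff (71−43)(δ+…+δ^2) ≥ 117−71.
δ+…+δ^2 = 3/4·(1−(3/4)^2)/(1−3/4) = 1.3125, and (117−71)/(71−43) = 1.6429.
1.3125 < 1.6429, so cooperation is not sustainable.

No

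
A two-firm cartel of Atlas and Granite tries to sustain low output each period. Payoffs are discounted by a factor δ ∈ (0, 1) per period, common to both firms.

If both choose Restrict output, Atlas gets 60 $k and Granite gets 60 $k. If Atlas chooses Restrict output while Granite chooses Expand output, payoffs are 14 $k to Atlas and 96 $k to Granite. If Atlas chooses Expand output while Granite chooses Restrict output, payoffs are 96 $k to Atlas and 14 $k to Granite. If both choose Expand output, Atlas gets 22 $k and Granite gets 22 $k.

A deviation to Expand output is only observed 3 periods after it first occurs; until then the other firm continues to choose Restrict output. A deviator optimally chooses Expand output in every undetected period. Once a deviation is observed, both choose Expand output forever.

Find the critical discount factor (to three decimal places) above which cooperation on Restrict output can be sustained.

The best deviation is to choose Expand output for all 3 undetected periods, earning 96 each, then 22 forever once detected.
Deviation value: 96(1−δ^3)/(1−δ) + 22δ^3/(1−δ); cooperation value: 60/(1−δ).
IC: 60 ≥ 96(1−δ^3) + 22δ^3 = 96 − 74δ^3.
So δ^3 ≥ 36/74 = 18/37, giving δ ≥ (18/37)^(1/3) ≈ 0.786.

0.786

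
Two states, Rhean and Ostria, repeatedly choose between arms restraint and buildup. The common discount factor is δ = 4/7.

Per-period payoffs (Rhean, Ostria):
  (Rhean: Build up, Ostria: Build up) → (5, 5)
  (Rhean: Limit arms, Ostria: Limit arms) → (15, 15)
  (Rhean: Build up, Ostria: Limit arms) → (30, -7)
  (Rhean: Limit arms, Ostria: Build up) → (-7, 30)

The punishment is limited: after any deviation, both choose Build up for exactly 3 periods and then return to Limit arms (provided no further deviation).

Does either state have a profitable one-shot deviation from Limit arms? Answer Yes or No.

Yes

Comparing payoff streams over the 4 periods until play realigns: cooperate → 15(1+δ+…+δ^3); deviate → 30 + 5(δ+…+δ^3).
Cooperation is sustained iff (15−5)(δ+…+δ^3) ≥ 30−15.
δ+…+δ^3 = 4/7·(1−(4/7)^3)/(1−4/7) = 1.0845, and (30−15)/(15−5) = 1.5000.
1.0845 < 1.5000, so cooperation is not sustainable.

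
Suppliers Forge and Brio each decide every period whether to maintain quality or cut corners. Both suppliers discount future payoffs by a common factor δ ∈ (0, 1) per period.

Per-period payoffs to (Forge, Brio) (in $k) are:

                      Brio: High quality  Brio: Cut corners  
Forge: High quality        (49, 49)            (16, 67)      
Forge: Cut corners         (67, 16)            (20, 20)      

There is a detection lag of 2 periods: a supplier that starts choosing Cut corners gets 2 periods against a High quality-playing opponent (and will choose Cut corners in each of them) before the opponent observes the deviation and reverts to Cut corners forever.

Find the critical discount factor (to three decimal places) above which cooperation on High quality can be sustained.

A deviator earns 67 for 2 periods, then 20 forever; cooperating earns 49 forever. Multiplying the IC by (1−δ):
49 ≥ 67(1−δ^2) + 20δ^2, so 47·δ^2 ≥ 18 and δ^2 ≥ 18/47.
δ ≥ (18/47)^(1/2) ≈ 0.619.

0.619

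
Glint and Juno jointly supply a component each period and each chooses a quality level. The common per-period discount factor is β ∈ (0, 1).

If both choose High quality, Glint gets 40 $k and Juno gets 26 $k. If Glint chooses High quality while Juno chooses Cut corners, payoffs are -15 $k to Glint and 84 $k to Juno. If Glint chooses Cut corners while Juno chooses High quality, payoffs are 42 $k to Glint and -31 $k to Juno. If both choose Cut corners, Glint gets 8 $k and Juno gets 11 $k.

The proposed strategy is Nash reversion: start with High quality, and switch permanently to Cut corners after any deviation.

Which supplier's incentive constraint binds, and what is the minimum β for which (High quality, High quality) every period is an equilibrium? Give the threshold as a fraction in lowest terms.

Glint's threshold: (42−40)/(42−8) = 1/17.
Juno's threshold: (84−26)/(84−11) = 58/73.
1/17 < 58/73, so Juno binds and β* = 58/73.

Juno; β ≥ 58/73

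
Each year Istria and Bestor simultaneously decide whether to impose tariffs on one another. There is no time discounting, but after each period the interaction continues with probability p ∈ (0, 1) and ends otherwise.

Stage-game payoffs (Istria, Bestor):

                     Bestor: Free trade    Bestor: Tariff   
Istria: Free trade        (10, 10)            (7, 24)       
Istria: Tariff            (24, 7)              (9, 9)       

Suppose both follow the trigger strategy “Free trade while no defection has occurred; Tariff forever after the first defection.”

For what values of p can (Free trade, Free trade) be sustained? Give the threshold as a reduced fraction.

With no time discounting, the continuation probability p plays the role of the discount factor.
Grim-trigger IC: 10/(1−p) ≥ 24 + 9p/(1−p) ⇒ p ≥ (24−10)/(24−9) = 14/15.

14/15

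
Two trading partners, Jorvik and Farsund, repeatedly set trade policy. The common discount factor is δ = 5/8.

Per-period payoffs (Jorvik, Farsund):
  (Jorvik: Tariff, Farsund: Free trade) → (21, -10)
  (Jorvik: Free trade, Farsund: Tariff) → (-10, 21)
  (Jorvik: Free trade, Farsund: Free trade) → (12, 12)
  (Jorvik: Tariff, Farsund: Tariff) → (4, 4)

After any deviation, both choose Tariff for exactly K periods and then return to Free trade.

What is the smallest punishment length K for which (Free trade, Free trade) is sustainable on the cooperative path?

Need Σ_{k=1}^{K} δ^k ≥ (21−12)/(12−4) = 1.1250 at δ = 5/8.
At K = 2 the sum is 1.0156 < 1.1250; at K = 3 it is 1.2598 ≥ 1.1250.
So the minimum punishment length is K = 3.

3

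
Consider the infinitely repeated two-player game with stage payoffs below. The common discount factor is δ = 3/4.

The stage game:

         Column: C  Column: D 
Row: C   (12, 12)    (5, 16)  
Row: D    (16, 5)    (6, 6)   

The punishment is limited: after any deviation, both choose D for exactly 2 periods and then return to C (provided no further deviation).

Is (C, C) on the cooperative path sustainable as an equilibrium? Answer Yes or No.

IC: δ+…+δ^2 ≥ (16−12)/(12−6) = 2/3.
At δ = 3/4: partial sum = 1.3125 ≥ 0.6667. Cooperation sustainable.

Yes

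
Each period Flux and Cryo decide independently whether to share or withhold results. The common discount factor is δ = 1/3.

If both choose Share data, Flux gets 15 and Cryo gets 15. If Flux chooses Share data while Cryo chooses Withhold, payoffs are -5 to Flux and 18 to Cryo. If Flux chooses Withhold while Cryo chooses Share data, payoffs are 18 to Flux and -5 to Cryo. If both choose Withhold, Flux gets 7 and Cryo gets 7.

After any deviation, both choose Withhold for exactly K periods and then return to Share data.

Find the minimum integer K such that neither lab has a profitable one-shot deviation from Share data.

2

No profitable deviation requires (15−7)(δ+…+δ^K) ≥ 18−15, i.e. δ+…+δ^K ≥ 3/8 ≈ 0.3750.
With δ = 1/3, the partial sums are K=1: 0.3333, K=2: 0.4444.
K = 2 is the first length at which the sum reaches 0.3750.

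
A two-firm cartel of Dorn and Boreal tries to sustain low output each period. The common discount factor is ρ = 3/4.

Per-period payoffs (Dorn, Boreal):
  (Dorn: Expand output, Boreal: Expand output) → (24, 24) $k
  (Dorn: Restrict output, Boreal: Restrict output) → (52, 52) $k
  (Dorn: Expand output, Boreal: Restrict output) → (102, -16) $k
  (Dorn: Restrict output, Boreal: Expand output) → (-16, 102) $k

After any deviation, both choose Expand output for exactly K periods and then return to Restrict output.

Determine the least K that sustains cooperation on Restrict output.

4

Need Σ_{k=1}^{K} ρ^k ≥ (102−52)/(52−24) = 1.7857 at ρ = 3/4.
At K = 3 the sum is 1.7344 < 1.7857; at K = 4 it is 2.0508 ≥ 1.7857.
So the minimum punishment length is K = 4.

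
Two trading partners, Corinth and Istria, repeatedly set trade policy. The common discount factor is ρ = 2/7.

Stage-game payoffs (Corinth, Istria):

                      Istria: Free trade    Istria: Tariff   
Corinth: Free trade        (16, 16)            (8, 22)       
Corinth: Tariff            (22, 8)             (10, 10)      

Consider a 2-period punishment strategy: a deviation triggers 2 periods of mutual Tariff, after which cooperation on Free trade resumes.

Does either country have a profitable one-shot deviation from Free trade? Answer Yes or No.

Comparing payoff streams over the 3 periods until play realigns: cooperate → 16(1+ρ+…+ρ^2); deviate → 22 + 10(ρ+…+ρ^2).
Cooperation is sustained iff (16−10)(ρ+…+ρ^2) ≥ 22−16.
ρ+…+ρ^2 = 2/7·(1−(2/7)^2)/(1−2/7) = 0.3673, and (22−16)/(16−10) = 1.0000.
0.3673 < 1.0000, so cooperation is not sustainable.

Yes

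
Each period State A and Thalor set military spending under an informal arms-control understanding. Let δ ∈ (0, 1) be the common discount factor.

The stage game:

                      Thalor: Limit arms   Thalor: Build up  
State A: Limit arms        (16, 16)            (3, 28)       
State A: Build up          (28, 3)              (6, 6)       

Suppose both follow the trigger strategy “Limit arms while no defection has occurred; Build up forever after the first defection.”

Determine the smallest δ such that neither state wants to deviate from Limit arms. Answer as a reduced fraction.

6/11

Under grim trigger the critical discount factor is (T−C)/(T−P) with T = 28, C = 16, P = 6.
δ* = (28−16)/(28−6) = 12/22 = 6/11.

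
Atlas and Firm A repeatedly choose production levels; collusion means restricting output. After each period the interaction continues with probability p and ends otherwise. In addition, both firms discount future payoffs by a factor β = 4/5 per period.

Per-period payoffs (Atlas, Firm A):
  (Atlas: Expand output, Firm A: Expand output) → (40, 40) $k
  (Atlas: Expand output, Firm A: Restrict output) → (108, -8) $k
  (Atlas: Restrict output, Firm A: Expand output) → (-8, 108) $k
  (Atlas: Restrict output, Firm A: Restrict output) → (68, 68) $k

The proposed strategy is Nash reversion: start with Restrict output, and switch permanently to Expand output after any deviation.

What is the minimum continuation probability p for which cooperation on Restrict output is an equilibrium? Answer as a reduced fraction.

25/34

Expected continuation weight on next period's payoff is β·p = 4/5·p, which plays the role of the discount factor.
Cooperation requires 4/5·p ≥ (108−68)/(108−40) = 10/17, hence p ≥ 25/34.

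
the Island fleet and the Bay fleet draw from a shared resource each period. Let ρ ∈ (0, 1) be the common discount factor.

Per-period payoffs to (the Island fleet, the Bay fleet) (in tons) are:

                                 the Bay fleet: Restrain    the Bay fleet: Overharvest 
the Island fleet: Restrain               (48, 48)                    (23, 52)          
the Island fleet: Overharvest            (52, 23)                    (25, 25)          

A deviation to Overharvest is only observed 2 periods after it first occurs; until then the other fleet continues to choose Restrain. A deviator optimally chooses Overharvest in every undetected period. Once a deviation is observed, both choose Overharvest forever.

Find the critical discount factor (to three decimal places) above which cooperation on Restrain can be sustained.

The best deviation is to choose Overharvest for all 2 undetected periods, earning 52 each, then 25 forever once detected.
Deviation value: 52(1−ρ^2)/(1−ρ) + 25ρ^2/(1−ρ); cooperation value: 48/(1−ρ).
IC: 48 ≥ 52(1−ρ^2) + 25ρ^2 = 52 − 27ρ^2.
So ρ^2 ≥ 4/27, giving ρ ≥ (4/27)^(1/2) ≈ 0.385.

0.385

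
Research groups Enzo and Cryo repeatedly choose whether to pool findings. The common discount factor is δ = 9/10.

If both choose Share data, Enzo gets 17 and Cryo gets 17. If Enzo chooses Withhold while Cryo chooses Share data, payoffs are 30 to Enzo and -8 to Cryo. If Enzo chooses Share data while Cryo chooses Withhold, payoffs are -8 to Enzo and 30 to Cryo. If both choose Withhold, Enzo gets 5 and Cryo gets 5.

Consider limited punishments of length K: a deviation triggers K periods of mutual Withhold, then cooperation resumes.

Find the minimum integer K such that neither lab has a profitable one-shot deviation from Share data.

Need Σ_{k=1}^{K} δ^k ≥ (30−17)/(17−5) = 1.0833 at δ = 9/10.
At K = 1 the sum is 0.9000 < 1.0833; at K = 2 it is 1.7100 ≥ 1.0833.
So the minimum punishment length is K = 2.

2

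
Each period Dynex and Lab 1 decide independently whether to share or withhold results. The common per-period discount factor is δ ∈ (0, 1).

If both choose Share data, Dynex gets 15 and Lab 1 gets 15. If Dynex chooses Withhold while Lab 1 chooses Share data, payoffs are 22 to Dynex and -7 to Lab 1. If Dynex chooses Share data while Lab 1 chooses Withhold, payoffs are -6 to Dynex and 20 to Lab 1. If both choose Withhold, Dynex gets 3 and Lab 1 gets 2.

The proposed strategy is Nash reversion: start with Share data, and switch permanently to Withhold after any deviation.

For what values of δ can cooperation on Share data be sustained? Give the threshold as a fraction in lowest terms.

7/19

Dynex's threshold: (22−15)/(22−3) = 7/19.
Lab 1's threshold: (20−15)/(20−2) = 5/18.
7/19 > 5/18, so Dynex binds and δ* = 7/19.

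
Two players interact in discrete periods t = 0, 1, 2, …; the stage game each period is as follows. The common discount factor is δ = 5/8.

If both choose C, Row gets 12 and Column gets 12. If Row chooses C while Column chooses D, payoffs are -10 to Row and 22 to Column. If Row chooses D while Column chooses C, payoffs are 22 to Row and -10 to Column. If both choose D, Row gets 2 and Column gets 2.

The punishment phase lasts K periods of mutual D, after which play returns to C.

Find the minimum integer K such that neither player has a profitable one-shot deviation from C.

2

IC: δ(1−δ^K)/(1−δ) ≥ (22−12)/(12−2) = 1.
With δ = 5/8: need 1 − δ^K ≥ 1·(1−5/8)/(5/8), i.e. δ^K ≤ 0.4000.
Since (5/8)^1 = 0.6250 and (5/8)^2 = 0.3906, the smallest such K is 2.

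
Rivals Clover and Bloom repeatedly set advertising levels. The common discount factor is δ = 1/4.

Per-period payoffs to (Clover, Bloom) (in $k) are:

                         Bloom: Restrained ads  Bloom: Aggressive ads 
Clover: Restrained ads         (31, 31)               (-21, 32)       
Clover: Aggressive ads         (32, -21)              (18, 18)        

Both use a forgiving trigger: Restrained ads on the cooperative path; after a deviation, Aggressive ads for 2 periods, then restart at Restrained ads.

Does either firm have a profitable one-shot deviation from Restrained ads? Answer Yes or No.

A one-shot deviation gives 32 now, then 18 for 2 periods, then back to 31.
Gain from deviating: (32−31) today; loss: (31−18) in each of the next 2 periods.
No-deviation condition: (31−18)(δ+…+δ^2) ≥ 32−31, i.e. δ+…+δ^2 ≥ 1/13.
At δ = 1/4: δ+…+δ^2 = 0.3125 ≥ 0.0769.
So cooperation is sustainable.

No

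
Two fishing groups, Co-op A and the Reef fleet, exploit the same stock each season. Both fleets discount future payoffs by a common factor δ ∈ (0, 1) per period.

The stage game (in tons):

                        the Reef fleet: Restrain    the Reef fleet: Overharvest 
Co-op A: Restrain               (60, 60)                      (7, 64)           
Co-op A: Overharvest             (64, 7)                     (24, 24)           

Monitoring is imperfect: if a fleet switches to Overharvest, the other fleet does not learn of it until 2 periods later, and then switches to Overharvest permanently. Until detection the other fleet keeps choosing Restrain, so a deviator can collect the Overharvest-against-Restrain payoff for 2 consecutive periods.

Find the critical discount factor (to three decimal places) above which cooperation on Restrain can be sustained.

0.316

A deviator earns 64 for 2 periods, then 24 forever; cooperating earns 60 forever. Multiplying the IC by (1−δ):
60 ≥ 64(1−δ^2) + 24δ^2, so 40·δ^2 ≥ 4 and δ^2 ≥ 1/10.
δ ≥ (1/10)^(1/2) ≈ 0.316.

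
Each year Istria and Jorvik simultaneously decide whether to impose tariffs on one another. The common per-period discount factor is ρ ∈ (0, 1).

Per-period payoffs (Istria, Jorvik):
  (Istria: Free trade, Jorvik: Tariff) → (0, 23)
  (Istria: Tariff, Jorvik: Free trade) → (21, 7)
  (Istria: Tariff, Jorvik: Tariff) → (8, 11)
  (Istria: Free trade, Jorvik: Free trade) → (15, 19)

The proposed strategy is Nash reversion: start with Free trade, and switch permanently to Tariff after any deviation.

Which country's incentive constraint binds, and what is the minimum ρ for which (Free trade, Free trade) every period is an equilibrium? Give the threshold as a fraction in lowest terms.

Istria; ρ ≥ 6/13

Istria's threshold: (21−15)/(21−8) = 6/13.
Jorvik's threshold: (23−19)/(23−11) = 1/3.
6/13 > 1/3, so Istria binds and ρ* = 6/13.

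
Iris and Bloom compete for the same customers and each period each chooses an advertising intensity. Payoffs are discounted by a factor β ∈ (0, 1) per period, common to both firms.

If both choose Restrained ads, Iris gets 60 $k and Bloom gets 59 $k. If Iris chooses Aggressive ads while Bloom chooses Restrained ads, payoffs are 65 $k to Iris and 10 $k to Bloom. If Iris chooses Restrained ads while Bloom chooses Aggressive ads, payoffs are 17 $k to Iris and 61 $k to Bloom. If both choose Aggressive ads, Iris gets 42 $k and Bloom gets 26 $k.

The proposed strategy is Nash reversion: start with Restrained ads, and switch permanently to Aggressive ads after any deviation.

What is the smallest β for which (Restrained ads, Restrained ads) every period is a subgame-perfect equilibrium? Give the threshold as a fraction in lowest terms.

5/23

Iris's threshold: (65−60)/(65−42) = 5/23.
Bloom's threshold: (61−59)/(61−26) = 2/35.
5/23 > 2/35, so Iris binds and β* = 5/23.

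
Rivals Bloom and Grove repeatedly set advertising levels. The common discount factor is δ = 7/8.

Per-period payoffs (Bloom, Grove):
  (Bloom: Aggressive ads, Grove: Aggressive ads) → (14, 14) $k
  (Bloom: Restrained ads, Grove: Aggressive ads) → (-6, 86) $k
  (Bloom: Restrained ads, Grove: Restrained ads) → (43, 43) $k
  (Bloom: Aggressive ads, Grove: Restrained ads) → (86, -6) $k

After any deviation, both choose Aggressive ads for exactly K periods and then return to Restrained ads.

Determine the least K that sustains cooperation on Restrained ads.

2

Need Σ_{k=1}^{K} δ^k ≥ (86−43)/(43−14) = 1.4828 at δ = 7/8.
At K = 1 the sum is 0.8750 < 1.4828; at K = 2 it is 1.6406 ≥ 1.4828.
So the minimum punishment length is K = 2.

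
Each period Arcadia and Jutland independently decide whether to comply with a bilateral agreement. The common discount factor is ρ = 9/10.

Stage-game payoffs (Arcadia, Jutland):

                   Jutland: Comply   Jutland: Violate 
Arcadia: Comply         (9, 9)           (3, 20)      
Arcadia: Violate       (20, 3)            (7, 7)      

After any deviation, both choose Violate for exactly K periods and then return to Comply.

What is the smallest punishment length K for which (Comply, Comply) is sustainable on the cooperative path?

No profitable deviation requires (9−7)(ρ+…+ρ^K) ≥ 20−9, i.e. ρ+…+ρ^K ≥ 11/2 ≈ 5.5000.
With ρ = 9/10, the partial sums are K=1: 0.9000, K=2: 1.7100, …, K=7: 4.6953, K=8: 5.1258, K=9: 5.5132.
K = 9 is the first length at which the sum reaches 5.5000.

9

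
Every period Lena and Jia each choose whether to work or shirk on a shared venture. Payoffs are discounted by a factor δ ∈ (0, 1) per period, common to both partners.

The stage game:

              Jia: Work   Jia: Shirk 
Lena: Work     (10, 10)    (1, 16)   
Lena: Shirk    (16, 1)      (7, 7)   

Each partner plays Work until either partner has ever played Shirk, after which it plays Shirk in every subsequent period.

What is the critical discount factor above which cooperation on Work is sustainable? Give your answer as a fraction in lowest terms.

2/3

10/(1−δ) ≥ 16 + 7δ/(1−δ)
10 ≥ 16 − 9δ
δ ≥ 6/9 = 2/3.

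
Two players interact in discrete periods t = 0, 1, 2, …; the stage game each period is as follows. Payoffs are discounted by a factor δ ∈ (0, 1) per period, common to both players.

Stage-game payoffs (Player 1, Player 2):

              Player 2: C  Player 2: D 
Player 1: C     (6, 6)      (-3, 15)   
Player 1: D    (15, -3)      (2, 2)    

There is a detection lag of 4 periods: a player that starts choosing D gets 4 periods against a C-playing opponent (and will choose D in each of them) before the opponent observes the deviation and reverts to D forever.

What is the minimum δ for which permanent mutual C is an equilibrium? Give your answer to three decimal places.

0.912

A deviator earns 15 for 4 periods, then 2 forever; cooperating earns 6 forever. Multiplying the IC by (1−δ):
6 ≥ 15(1−δ^4) + 2δ^4, so 13·δ^4 ≥ 9 and δ^4 ≥ 9/13.
δ ≥ (9/13)^(1/4) ≈ 0.912.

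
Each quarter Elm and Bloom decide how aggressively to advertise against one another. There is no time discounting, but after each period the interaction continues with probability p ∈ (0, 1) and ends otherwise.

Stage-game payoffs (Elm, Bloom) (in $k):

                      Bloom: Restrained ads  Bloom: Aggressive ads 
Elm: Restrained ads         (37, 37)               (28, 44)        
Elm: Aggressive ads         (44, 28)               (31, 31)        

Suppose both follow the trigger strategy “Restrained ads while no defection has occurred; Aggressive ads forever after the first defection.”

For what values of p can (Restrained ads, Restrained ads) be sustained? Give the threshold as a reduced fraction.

Expected cooperation value is 37 + p·37 + p²·37 + … = 37/(1−p); deviation gives 44 + p·31/(1−p).
37 ≥ 44(1−p) + 31p ⇒ 13p ≥ 7 ⇒ p ≥ 7/13.

7/13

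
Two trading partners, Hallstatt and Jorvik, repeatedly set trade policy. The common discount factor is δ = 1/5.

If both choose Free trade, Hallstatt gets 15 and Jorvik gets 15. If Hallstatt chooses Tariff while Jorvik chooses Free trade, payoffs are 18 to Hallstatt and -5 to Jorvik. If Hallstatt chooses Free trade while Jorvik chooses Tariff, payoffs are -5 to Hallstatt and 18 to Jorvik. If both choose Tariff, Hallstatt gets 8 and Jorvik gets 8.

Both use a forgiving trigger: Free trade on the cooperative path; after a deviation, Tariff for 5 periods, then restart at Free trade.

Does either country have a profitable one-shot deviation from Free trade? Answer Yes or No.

IC: δ+…+δ^5 ≥ (18−15)/(15−8) = 3/7.
At δ = 1/5: partial sum = 0.2499 < 0.4286. Cooperation not sustainable.

Yes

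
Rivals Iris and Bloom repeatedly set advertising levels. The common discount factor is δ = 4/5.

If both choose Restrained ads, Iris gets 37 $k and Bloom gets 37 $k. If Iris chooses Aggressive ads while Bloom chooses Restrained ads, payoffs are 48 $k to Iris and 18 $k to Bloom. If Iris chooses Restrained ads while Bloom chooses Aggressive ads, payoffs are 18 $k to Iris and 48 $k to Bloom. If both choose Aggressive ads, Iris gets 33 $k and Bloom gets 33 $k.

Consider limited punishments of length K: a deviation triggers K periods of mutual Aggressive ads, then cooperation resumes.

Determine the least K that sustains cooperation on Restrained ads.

6

Need Σ_{k=1}^{K} δ^k ≥ (48−37)/(37−33) = 2.7500 at δ = 4/5.
At K = 5 the sum is 2.6893 < 2.7500; at K = 6 it is 2.9514 ≥ 2.7500.
So the minimum punishment length is K = 6.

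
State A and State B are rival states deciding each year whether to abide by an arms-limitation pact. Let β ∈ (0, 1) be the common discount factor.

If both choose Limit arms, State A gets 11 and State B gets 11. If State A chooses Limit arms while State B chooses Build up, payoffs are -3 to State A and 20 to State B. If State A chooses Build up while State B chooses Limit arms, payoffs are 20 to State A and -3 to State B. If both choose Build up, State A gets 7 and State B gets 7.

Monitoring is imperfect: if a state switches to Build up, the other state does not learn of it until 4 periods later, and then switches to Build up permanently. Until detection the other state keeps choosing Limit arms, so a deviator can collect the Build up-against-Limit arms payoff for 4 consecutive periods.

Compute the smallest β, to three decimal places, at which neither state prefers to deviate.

The best deviation is to choose Build up for all 4 undetected periods, earning 20 each, then 7 forever once detected.
Deviation value: 20(1−β^4)/(1−β) + 7β^4/(1−β); cooperation value: 11/(1−β).
IC: 11 ≥ 20(1−β^4) + 7β^4 = 20 − 13β^4.
So β^4 ≥ 9/13, giving β ≥ (9/13)^(1/4) ≈ 0.912.

0.912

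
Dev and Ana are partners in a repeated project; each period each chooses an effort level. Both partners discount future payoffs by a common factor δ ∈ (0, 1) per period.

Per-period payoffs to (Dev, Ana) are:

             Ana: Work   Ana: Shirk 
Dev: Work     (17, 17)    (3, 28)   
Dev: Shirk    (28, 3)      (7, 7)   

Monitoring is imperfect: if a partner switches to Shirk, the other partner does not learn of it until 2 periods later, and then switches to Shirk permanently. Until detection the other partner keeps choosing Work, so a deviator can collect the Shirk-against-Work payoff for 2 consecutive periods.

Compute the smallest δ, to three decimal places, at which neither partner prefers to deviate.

Deviating for the 2 undetected periods gains 28−17 = 11 per period over cooperation, then loses 17−7 = 10 per period forever once punishment starts.
Gain: 11(1 + δ + … + δ^1); loss: 10·δ^2/(1−δ).
No profitable deviation ⇔ 11(1−δ^2) ≤ 10·δ^2, i.e. δ^2 ≥ 11/(11+10) = 11/21.
Hence δ ≥ (11/21)^(1/2) ≈ 0.724.

0.724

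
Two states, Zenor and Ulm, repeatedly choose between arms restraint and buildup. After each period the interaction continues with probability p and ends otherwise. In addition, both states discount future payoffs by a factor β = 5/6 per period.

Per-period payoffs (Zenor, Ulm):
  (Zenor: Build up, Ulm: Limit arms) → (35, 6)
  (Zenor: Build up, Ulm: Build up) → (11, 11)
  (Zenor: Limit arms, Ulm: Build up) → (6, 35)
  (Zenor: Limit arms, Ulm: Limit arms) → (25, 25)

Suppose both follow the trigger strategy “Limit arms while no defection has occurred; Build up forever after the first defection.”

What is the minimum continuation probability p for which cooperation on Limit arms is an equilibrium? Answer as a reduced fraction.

1/2

With continuation probability p and discount β, the effective per-period discount factor is βp.
Grim-trigger IC: βp ≥ (35−25)/(35−11) = 5/12.
So p ≥ (5/12)/(5/6) = 1/2.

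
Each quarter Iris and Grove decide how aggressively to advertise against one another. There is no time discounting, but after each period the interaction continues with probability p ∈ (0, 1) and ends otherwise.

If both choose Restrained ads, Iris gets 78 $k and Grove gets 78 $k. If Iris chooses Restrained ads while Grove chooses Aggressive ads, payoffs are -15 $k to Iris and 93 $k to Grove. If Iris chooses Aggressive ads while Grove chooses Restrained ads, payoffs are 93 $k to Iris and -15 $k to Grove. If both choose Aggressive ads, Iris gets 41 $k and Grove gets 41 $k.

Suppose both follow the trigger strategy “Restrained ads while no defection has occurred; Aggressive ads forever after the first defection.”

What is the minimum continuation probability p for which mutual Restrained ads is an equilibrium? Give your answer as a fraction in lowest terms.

15/52

With no time discounting, the continuation probability p plays the role of the discount factor.
Grim-trigger IC: 78/(1−p) ≥ 93 + 41p/(1−p) ⇒ p ≥ (93−78)/(93−41) = 15/52.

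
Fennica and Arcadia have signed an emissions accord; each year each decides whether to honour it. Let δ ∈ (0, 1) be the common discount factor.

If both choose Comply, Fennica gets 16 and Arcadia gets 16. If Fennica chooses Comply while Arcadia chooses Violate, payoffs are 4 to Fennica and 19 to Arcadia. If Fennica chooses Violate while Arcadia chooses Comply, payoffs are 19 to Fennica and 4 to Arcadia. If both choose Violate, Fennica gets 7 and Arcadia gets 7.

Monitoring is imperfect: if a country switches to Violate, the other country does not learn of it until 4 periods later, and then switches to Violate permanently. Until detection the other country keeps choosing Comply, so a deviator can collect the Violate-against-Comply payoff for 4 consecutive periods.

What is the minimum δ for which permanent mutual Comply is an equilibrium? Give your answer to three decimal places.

The best deviation is to choose Violate for all 4 undetected periods, earning 19 each, then 7 forever once detected.
Deviation value: 19(1−δ^4)/(1−δ) + 7δ^4/(1−δ); cooperation value: 16/(1−δ).
IC: 16 ≥ 19(1−δ^4) + 7δ^4 = 19 − 12δ^4.
So δ^4 ≥ 3/12 = 1/4, giving δ ≥ (1/4)^(1/4) ≈ 0.707.

0.707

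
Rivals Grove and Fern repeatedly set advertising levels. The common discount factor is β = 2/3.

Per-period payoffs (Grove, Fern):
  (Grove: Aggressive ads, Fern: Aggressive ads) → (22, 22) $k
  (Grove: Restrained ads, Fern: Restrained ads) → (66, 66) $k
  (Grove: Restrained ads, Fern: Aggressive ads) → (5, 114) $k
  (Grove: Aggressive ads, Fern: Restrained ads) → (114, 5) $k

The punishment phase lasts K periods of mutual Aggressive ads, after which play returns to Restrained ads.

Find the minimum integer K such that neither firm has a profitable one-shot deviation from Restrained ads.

IC: β(1−β^K)/(1−β) ≥ (114−66)/(66−22) = 12/11.
With β = 2/3: need 1 − β^K ≥ 12/11·(1−2/3)/(2/3), i.e. β^K ≤ 0.4545.
Since (2/3)^1 = 0.6667 and (2/3)^2 = 0.4444, the smallest such K is 2.

2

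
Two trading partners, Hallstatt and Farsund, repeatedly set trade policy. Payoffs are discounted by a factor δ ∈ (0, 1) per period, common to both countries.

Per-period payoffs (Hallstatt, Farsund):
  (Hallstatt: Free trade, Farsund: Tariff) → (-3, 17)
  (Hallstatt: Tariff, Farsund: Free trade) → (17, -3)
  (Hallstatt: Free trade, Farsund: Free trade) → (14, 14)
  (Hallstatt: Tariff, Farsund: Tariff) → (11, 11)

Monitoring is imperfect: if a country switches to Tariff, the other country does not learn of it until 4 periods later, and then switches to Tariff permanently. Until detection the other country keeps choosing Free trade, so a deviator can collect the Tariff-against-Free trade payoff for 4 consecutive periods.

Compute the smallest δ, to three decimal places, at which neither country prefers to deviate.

The best deviation is to choose Tariff for all 4 undetected periods, earning 17 each, then 11 forever once detected.
Deviation value: 17(1−δ^4)/(1−δ) + 11δ^4/(1−δ); cooperation value: 14/(1−δ).
IC: 14 ≥ 17(1−δ^4) + 11δ^4 = 17 − 6δ^4.
So δ^4 ≥ 3/6 = 1/2, giving δ ≥ (1/2)^(1/4) ≈ 0.841.

0.841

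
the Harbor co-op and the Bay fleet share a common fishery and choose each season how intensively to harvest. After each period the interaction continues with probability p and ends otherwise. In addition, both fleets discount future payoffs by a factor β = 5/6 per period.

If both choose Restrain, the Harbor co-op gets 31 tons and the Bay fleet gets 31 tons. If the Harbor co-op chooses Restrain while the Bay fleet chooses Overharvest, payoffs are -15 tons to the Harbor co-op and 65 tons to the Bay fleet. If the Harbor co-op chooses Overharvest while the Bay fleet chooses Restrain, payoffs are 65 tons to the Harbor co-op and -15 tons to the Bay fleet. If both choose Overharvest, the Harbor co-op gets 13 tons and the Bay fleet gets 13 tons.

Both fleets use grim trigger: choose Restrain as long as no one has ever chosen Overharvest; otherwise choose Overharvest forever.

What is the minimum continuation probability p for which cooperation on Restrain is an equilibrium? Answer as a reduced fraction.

51/65

Expected continuation weight on next period's payoff is β·p = 5/6·p, which plays the role of the discount factor.
Cooperation requires 5/6·p ≥ (65−31)/(65−13) = 17/26, hence p ≥ 51/65.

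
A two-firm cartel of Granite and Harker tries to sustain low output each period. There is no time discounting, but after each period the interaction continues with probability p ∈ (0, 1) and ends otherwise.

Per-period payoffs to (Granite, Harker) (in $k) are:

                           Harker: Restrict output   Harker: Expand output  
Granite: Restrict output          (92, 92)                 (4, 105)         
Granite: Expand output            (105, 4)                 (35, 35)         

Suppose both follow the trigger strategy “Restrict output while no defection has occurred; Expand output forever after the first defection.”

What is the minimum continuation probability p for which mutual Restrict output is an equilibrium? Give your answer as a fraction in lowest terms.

With no time discounting, the continuation probability p plays the role of the discount factor.
Grim-trigger IC: 92/(1−p) ≥ 105 + 35p/(1−p) ⇒ p ≥ (105−92)/(105−35) = 13/70.

13/70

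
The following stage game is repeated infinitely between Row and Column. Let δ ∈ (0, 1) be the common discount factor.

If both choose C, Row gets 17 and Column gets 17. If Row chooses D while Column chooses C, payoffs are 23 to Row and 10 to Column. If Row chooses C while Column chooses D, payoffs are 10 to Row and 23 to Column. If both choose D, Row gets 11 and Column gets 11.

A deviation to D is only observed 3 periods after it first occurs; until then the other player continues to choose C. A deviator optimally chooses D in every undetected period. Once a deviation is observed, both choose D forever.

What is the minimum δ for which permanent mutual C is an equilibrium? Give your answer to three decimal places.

0.794

The best deviation is to choose D for all 3 undetected periods, earning 23 each, then 11 forever once detected.
Deviation value: 23(1−δ^3)/(1−δ) + 11δ^3/(1−δ); cooperation value: 17/(1−δ).
IC: 17 ≥ 23(1−δ^3) + 11δ^3 = 23 − 12δ^3.
So δ^3 ≥ 6/12 = 1/2, giving δ ≥ (1/2)^(1/3) ≈ 0.794.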